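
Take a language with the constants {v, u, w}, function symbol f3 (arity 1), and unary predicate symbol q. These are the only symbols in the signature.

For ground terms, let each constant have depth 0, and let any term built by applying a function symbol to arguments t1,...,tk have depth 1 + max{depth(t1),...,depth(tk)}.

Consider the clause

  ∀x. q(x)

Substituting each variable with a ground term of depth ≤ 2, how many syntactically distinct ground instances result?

9

Ground terms of depth ≤ 2:
  Count level by level. With function symbols f3/1, the terms of depth ≤ k are the 3 constants together with each function applied to depth-≤(k−1) tuples, so N_k = 3 + N_{k-1}.
  N_0 = 3
  N_1 = 3 + 3 = 6
  N_2 = 3 + 6 = 9
  Explicitly: v, u, w, f3(v), f3(u), f3(w), f3(f3(v)), f3(f3(u)), f3(f3(w)).
So there are 9 ground terms available for substitution.
The clause has 1 distinct variable (x), which appears in the body. In the free term algebra distinct substitutions yield syntactically distinct ground instances.
Number of ground instances = 9.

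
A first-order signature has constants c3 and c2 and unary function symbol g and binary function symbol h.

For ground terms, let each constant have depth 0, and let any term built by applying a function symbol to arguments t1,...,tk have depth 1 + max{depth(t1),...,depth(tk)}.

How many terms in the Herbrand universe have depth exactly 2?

66

Let N_k count ground terms of depth at most k. Each non-constant term of depth ≤ k is some function symbol applied to depth-≤(k−1) arguments, giving N_k = 2 + N_{k-1} + N_{k-1}^2.
N_0 = 2
N_1 = 2 + 2 + 2^2 = 8
N_2 = 2 + 8 + 8^2 = 74
Terms of depth exactly 2: N_2 − N_1 = 74 − 8 = 66.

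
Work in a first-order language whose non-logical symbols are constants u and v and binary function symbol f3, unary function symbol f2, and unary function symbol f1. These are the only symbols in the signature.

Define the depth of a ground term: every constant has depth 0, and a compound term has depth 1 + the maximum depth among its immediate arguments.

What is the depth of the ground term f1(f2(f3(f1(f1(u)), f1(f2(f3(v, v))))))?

6

depth(f1(u)) = 1 + depth(u) = 1 + 0 = 1
depth(f1(f1(u))) = 1 + depth(f1(u)) = 1 + 1 = 2
depth(f3(v, v)) = 1 + max(0, 0) = 1
depth(f2(f3(v, v))) = 1 + depth(f3(v, v)) = 1 + 1 = 2
depth(f1(f2(f3(v, v)))) = 1 + depth(f2(f3(v, v))) = 1 + 2 = 3
depth(f3(f1(f1(u)), f1(f2(f3(v, v))))) = 1 + max(2, 3) = 4
depth(f2(f3(f1(f1(u)), f1(f2(f3(v, v)))))) = 1 + depth(f3(f1(f1(u)), f1(f2(f3(v, v))))) = 1 + 4 = 5
depth(f1(f2(f3(f1(f1(u)), f1(f2(f3(v, v))))))) = 1 + depth(f2(f3(f1(f1(u)), f1(f2(f3(v, v)))))) = 1 + 5 = 6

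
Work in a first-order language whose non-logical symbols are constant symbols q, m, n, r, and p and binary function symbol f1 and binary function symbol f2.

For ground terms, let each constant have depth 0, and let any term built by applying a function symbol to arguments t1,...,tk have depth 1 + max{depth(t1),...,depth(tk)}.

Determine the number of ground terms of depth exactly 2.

If N_k denotes the number of depth-≤k ground terms, the 5 constants give N_0 = 5, and each function symbol of arity r contributes N_{k-1}^r new terms at level k: N_k = 5 + N_{k-1}^2 + N_{k-1}^2.
N_0 = 5
N_1 = 5 + 5^2 + 5^2 = 55
N_2 = 5 + 55^2 + 55^2 = 6055
Terms of depth exactly 2: N_2 − N_1 = 6055 − 55 = 6000.

6000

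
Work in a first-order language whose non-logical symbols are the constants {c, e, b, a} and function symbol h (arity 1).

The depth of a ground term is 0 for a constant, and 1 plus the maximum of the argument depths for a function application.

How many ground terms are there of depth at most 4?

20

If N_k denotes the number of depth-≤k ground terms, the 4 constants give N_0 = 4, and each function symbol of arity r contributes N_{k-1}^r new terms at level k: N_k = 4 + N_{k-1}.
N_0 = 4
N_1 = 4 + 4 = 8
N_2 = 4 + 8 = 12
N_3 = 4 + 12 = 16
N_4 = 4 + 16 = 20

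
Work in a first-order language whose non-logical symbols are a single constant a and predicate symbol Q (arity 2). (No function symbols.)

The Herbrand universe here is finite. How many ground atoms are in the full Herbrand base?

1

With no function symbols, the Herbrand universe is just the 1 constant.
Ground atoms per predicate: Q: 1^2 = 1.
Herbrand base size = 1 = 1.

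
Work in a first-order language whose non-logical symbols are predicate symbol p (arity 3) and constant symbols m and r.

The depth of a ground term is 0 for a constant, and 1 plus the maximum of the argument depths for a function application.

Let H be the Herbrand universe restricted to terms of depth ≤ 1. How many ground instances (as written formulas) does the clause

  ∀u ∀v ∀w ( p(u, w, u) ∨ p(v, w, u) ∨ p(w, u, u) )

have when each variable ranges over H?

8

Ground terms of depth ≤ 1:
  With no function symbols every ground term is a constant, so there are exactly 2 ground terms at every depth bound.
  N_0 = 2
  N_1 = 2
  Explicitly: m, r.
So there are 2 ground terms available for substitution.
There are 3 variables to instantiate (u, v, w), each occurring in at least one literal, so different choices give different ground instances.
Number of ground instances = 2^3 = 8.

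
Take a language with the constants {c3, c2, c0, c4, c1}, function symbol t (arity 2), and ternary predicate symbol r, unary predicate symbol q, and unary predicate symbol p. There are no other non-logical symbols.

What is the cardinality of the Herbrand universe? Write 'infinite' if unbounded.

infinite

The signature has at least one function symbol (t, arity 2) and at least one constant (c3).
Iterating t gives infinitely many distinct ground terms: c3, t(c3, c3), t(t(c3, c3), t(c3, c3)), ...
So the Herbrand universe is infinite.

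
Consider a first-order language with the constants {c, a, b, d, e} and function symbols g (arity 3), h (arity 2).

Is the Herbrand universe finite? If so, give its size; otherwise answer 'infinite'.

The signature has at least one function symbol (g, arity 3) and at least one constant (c).
Iterating g gives infinitely many distinct ground terms: c, g(c, c, c), g(g(c, c, c), g(c, c, c), g(c, c, c)), ...
So the Herbrand universe is infinite.

infinite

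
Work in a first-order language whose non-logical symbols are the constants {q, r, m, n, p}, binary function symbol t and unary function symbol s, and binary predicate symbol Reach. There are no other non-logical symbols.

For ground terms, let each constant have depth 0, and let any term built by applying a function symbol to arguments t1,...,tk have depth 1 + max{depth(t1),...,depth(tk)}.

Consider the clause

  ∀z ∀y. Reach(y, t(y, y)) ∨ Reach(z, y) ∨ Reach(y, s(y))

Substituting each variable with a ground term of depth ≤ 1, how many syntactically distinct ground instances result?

1225

Ground terms of depth ≤ 1:
  Let N_k = |{terms of depth ≤ k}|. Then N_0 = 5 and N_k = 5 + N_{k-1}^2 + N_{k-1} for k ≥ 1 (one summand per function symbol, arity giving the exponent).
  N_0 = 5
  N_1 = 5 + 5^2 + 5 = 35
So there are 35 ground terms available for substitution.
The body mentions every one of the 2 quantified variables; since ground terms form a free algebra, no two substitutions collapse to the same formula.
Number of ground instances = 35^2 = 1225.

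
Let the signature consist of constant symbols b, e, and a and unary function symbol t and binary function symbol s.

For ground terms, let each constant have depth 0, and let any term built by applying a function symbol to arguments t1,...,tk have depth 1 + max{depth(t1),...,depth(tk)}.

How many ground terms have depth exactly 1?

12

Count level by level. With function symbols t/1, s/2, the terms of depth ≤ k are the 3 constants together with each function applied to depth-≤(k−1) tuples, so N_k = 3 + N_{k-1} + N_{k-1}^2.
N_0 = 3
N_1 = 3 + 3 + 3^2 = 15
Terms of depth exactly 1: N_1 − N_0 = 15 − 3 = 12.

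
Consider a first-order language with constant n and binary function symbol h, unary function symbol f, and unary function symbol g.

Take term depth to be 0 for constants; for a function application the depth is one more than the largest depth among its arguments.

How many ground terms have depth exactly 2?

21

If N_k denotes the number of depth-≤k ground terms, the 1 constant gives N_0 = 1, and each function symbol of arity r contributes N_{k-1}^r new terms at level k: N_k = 1 + N_{k-1}^2 + N_{k-1} + N_{k-1}.
N_0 = 1
N_1 = 1 + 1^2 + 1 + 1 = 4
N_2 = 1 + 4^2 + 4 + 4 = 25
Terms of depth exactly 2: N_2 − N_1 = 25 − 4 = 21.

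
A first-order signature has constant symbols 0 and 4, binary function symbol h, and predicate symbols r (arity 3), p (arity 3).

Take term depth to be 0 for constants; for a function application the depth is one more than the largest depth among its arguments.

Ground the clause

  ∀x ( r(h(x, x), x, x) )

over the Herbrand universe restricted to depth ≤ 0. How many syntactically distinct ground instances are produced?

Ground terms of depth ≤ 0:
  If N_k denotes the number of depth-≤k ground terms, the 2 constants give N_0 = 2, and each function symbol of arity r contributes N_{k-1}^r new terms at level k: N_k = 2 + N_{k-1}^2.
  N_0 = 2
  Explicitly: 0, 4.
So there are 2 ground terms available for substitution.
The body mentions the single quantified variable x; since ground terms form a free algebra, no two substitutions collapse to the same formula.
Number of ground instances = 2.

2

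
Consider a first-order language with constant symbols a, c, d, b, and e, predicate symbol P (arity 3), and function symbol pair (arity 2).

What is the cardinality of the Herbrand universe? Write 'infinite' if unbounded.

infinite

The signature has at least one function symbol (pair, arity 2) and at least one constant (a).
Iterating pair gives infinitely many distinct ground terms: a, pair(a, a), pair(pair(a, a), pair(a, a)), ...
So the Herbrand universe is infinite.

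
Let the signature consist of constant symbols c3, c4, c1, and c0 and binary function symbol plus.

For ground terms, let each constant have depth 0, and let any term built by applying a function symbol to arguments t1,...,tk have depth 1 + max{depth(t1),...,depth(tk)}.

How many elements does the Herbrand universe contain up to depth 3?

Count level by level. With function symbols plus/2, the terms of depth ≤ k are the 4 constants together with each function applied to depth-≤(k−1) tuples, so N_k = 4 + N_{k-1}^2.
N_0 = 4
N_1 = 4 + 4^2 = 20
N_2 = 4 + 20^2 = 404
N_3 = 4 + 404^2 = 163220

163220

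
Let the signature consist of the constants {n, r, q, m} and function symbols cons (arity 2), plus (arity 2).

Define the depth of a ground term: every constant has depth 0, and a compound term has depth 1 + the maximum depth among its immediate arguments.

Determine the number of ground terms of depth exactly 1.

32

Write N_k for the number of ground terms of depth ≤ k. A term of depth ≤ k is either a constant or a function symbol applied to arguments of depth ≤ k−1, so N_k = 4 + N_{k-1}^2 + N_{k-1}^2.
N_0 = 4
N_1 = 4 + 4^2 + 4^2 = 36
Terms of depth exactly 1: N_1 − N_0 = 36 − 4 = 32.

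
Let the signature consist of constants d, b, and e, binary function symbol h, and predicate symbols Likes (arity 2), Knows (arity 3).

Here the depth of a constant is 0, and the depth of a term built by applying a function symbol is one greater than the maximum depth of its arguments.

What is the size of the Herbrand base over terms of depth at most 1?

First count ground terms of depth ≤ 1.
Count level by level. With function symbols h/2, the terms of depth ≤ k are the 3 constants together with each function applied to depth-≤(k−1) tuples, so N_k = 3 + N_{k-1}^2.
N_0 = 3
N_1 = 3 + 3^2 = 12
Explicitly: d, b, e, h(d, d), h(d, b), h(d, e), h(b, d), h(b, b), h(b, e), h(e, d), h(e, b), h(e, e).
So |H| = 12.
A ground atom is a predicate applied to a tuple of terms from H, so the count is the sum over predicates of |H|^arity:
  Likes: 12^2 = 144;  Knows: 12^3 = 1728
Total ground atoms: 144 + 1728 = 1872.

1872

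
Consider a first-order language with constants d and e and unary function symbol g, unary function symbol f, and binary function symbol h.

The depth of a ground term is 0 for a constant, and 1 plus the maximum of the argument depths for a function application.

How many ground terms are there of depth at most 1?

Count level by level. With function symbols g/1, f/1, h/2, the terms of depth ≤ k are the 2 constants together with each function applied to depth-≤(k−1) tuples, so N_k = 2 + N_{k-1} + N_{k-1} + N_{k-1}^2.
N_0 = 2
N_1 = 2 + 2 + 2 + 2^2 = 10

10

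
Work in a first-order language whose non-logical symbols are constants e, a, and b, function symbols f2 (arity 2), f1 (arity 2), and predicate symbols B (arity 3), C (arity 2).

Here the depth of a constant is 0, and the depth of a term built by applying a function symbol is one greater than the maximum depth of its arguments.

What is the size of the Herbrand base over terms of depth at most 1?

First count ground terms of depth ≤ 1.
Count level by level. With function symbols f2/2, f1/2, the terms of depth ≤ k are the 3 constants together with each function applied to depth-≤(k−1) tuples, so N_k = 3 + N_{k-1}^2 + N_{k-1}^2.
N_0 = 3
N_1 = 3 + 3^2 + 3^2 = 21
So |H| = 21.
A ground atom is a predicate applied to a tuple of terms from H, so the count is the sum over predicates of |H|^arity:
  B: 21^3 = 9261;  C: 21^2 = 441
Total ground atoms: 9261 + 441 = 9702.

9702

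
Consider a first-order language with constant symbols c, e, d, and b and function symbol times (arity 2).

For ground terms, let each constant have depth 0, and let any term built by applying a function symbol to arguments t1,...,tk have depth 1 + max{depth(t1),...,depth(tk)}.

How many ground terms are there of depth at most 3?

163220

Count level by level. With function symbols times/2, the terms of depth ≤ k are the 4 constants together with each function applied to depth-≤(k−1) tuples, so N_k = 4 + N_{k-1}^2.
N_0 = 4
N_1 = 4 + 4^2 = 20
N_2 = 4 + 20^2 = 404
N_3 = 4 + 404^2 = 163220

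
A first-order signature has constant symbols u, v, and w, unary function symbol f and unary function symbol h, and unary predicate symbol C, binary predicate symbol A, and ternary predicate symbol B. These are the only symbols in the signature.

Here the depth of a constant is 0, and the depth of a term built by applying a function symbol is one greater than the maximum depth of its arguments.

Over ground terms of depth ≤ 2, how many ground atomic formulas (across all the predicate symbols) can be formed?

9723

First count ground terms of depth ≤ 2.
Count level by level. With function symbols f/1, h/1, the terms of depth ≤ k are the 3 constants together with each function applied to depth-≤(k−1) tuples, so N_k = 3 + N_{k-1} + N_{k-1}.
N_0 = 3
N_1 = 3 + 3 + 3 = 9
N_2 = 3 + 9 + 9 = 21
So |H| = 21.
Each predicate of arity r yields |H|^r ground atoms (one per choice of an r-tuple from H):
  C: 21;  A: 21^2 = 441;  B: 21^3 = 9261
Total ground atoms: 21 + 441 + 9261 = 9723.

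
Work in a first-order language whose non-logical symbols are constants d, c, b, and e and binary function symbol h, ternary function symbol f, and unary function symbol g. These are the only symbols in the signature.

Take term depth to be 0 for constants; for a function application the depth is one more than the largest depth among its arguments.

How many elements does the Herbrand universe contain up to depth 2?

Let N_k count ground terms of depth at most k. Each non-constant term of depth ≤ k is some function symbol applied to depth-≤(k−1) arguments, giving N_k = 4 + N_{k-1}^2 + N_{k-1}^3 + N_{k-1}.
N_0 = 4
N_1 = 4 + 4^2 + 4^3 + 4 = 88
N_2 = 4 + 88^2 + 88^3 + 88 = 689308

689308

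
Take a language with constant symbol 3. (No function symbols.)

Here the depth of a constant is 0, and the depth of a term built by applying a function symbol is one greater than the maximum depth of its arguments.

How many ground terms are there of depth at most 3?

1

With no function symbols every ground term is a constant, so there is exactly 1 ground term at every depth bound.
N_0 = 1
N_1 = 1
N_2 = 1
N_3 = 1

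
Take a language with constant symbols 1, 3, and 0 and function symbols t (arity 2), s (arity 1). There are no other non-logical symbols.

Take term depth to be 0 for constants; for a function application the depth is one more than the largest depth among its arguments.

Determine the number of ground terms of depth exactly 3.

59052

Let N_k = |{terms of depth ≤ k}|. Then N_0 = 3 and N_k = 3 + N_{k-1}^2 + N_{k-1} for k ≥ 1 (one summand per function symbol, arity giving the exponent).
N_0 = 3
N_1 = 3 + 3^2 + 3 = 15
N_2 = 3 + 15^2 + 15 = 243
N_3 = 3 + 243^2 + 243 = 59295
Terms of depth exactly 3: N_3 − N_2 = 59295 − 243 = 59052.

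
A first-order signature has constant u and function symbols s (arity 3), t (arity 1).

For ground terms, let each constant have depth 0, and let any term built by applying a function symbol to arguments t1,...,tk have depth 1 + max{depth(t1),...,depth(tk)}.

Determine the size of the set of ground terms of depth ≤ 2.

31

Count level by level. With function symbols s/3, t/1, the terms of depth ≤ k are the 1 constant together with each function applied to depth-≤(k−1) tuples, so N_k = 1 + N_{k-1}^3 + N_{k-1}.
N_0 = 1
N_1 = 1 + 1^3 + 1 = 3
N_2 = 1 + 3^3 + 3 = 31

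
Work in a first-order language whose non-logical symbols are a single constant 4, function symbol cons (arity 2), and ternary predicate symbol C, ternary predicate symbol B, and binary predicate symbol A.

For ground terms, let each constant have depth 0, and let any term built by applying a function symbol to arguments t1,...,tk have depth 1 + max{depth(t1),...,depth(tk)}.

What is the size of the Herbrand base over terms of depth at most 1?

First count ground terms of depth ≤ 1.
Let N_k count ground terms of depth at most k. Each non-constant term of depth ≤ k is some function symbol applied to depth-≤(k−1) arguments, giving N_k = 1 + N_{k-1}^2.
N_0 = 1
N_1 = 1 + 1^2 = 2
So |H| = 2.
Each predicate of arity r yields |H|^r ground atoms (one per choice of an r-tuple from H):
  C: 2^3 = 8;  B: 2^3 = 8;  A: 2^2 = 4
Total ground atoms: 8 + 8 + 4 = 20.

20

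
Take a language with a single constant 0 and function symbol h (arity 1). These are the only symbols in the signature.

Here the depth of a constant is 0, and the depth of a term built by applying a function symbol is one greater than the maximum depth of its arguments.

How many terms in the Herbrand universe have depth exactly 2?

1

If N_k denotes the number of depth-≤k ground terms, the 1 constant gives N_0 = 1, and each function symbol of arity r contributes N_{k-1}^r new terms at level k: N_k = 1 + N_{k-1}.
N_0 = 1
N_1 = 1 + 1 = 2
N_2 = 1 + 2 = 3
Terms of depth exactly 2: N_2 − N_1 = 3 − 2 = 1.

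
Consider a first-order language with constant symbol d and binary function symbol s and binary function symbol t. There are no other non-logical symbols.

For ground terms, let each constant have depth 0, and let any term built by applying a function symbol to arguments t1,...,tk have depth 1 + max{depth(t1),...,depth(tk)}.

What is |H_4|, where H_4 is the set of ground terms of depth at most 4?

Count level by level. With function symbols s/2, t/2, the terms of depth ≤ k are the 1 constant together with each function applied to depth-≤(k−1) tuples, so N_k = 1 + N_{k-1}^2 + N_{k-1}^2.
N_0 = 1
N_1 = 1 + 1^2 + 1^2 = 3
N_2 = 1 + 3^2 + 3^2 = 19
N_3 = 1 + 19^2 + 19^2 = 723
N_4 = 1 + 723^2 + 723^2 = 1045459

1045459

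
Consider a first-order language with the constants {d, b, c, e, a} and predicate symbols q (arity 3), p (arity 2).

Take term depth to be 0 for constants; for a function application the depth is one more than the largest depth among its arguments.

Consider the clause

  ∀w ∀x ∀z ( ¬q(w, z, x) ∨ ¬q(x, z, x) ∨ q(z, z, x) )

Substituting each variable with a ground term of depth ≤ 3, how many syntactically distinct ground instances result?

125

Ground terms of depth ≤ 3:
  With no function symbols every ground term is a constant, so there are exactly 5 ground terms at every depth bound.
  N_0 = 5
  N_1 = 5
  N_2 = 5
  N_3 = 5
So there are 5 ground terms available for substitution.
Each of w, x, z ranges independently over the available ground terms, and distinct assignments produce distinct instances.
Number of ground instances = 5^3 = 125.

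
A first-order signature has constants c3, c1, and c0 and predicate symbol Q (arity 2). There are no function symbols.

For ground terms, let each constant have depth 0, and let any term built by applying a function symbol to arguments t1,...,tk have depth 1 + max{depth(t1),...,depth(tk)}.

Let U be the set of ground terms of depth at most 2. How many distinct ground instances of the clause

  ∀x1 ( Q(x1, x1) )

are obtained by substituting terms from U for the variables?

Ground terms of depth ≤ 2:
  With no function symbols every ground term is a constant, so there are exactly 3 ground terms at every depth bound.
  N_0 = 3
  N_1 = 3
  N_2 = 3
  Explicitly: c3, c1, c0.
So there are 3 ground terms available for substitution.
There is 1 variable to instantiate (x1),  occurring in at least one literal, so different choices give different ground instances.
Number of ground instances = 3.

3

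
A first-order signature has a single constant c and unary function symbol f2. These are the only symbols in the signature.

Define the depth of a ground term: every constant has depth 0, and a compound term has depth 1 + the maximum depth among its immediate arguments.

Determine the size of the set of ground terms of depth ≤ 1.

If N_k denotes the number of depth-≤k ground terms, the 1 constant gives N_0 = 1, and each function symbol of arity r contributes N_{k-1}^r new terms at level k: N_k = 1 + N_{k-1}.
N_0 = 1
N_1 = 1 + 1 = 2

2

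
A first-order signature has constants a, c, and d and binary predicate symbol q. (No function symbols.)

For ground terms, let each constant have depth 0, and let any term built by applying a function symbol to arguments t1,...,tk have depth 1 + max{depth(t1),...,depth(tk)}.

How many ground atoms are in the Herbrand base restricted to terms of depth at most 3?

9

First count ground terms of depth ≤ 3.
With no function symbols every ground term is a constant, so there are exactly 3 ground terms at every depth bound.
N_0 = 3
N_1 = 3
N_2 = 3
N_3 = 3
So |H| = 3.
Ground atoms are formed by filling each argument slot of a predicate with a term from H, so an r-ary predicate gives |H|^r atoms:
  q: 3^2 = 9
Total ground atoms: 9.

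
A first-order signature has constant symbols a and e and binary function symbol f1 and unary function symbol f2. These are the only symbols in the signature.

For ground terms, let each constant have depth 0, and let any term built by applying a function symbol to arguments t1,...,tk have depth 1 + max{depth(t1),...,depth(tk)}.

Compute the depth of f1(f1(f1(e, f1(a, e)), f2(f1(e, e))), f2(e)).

depth(f1(a, e)) = 1 + max(0, 0) = 1
depth(f1(e, f1(a, e))) = 1 + max(0, 1) = 2
depth(f1(e, e)) = 1 + max(0, 0) = 1
depth(f2(f1(e, e))) = 1 + depth(f1(e, e)) = 1 + 1 = 2
depth(f1(f1(e, f1(a, e)), f2(f1(e, e)))) = 1 + max(2, 2) = 3
depth(f2(e)) = 1 + depth(e) = 1 + 0 = 1
depth(f1(f1(f1(e, f1(a, e)), f2(f1(e, e))), f2(e))) = 1 + max(3, 1) = 4

4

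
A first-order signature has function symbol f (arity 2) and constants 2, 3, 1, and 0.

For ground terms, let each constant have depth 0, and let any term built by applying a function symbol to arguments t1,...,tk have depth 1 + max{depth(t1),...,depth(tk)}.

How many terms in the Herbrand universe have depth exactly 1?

Count level by level. With function symbols f/2, the terms of depth ≤ k are the 4 constants together with each function applied to depth-≤(k−1) tuples, so N_k = 4 + N_{k-1}^2.
N_0 = 4
N_1 = 4 + 4^2 = 20
Terms of depth exactly 1: N_1 − N_0 = 20 − 4 = 16.

16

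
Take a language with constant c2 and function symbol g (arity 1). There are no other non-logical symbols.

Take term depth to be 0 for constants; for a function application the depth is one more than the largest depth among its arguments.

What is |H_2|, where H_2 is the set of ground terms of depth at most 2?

3

Count level by level. With function symbols g/1, the terms of depth ≤ k are the 1 constant together with each function applied to depth-≤(k−1) tuples, so N_k = 1 + N_{k-1}.
N_0 = 1
N_1 = 1 + 1 = 2
N_2 = 1 + 2 = 3
Explicitly: c2, g(c2), g(g(c2)).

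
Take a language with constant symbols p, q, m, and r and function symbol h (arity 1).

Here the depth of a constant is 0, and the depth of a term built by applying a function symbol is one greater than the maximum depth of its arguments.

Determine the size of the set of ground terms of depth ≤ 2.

Let N_k count ground terms of depth at most k. Each non-constant term of depth ≤ k is some function symbol applied to depth-≤(k−1) arguments, giving N_k = 4 + N_{k-1}.
N_0 = 4
N_1 = 4 + 4 = 8
N_2 = 4 + 8 = 12
Explicitly: p, q, m, r, h(p), h(q), h(m), h(r), h(h(p)), h(h(q)), h(h(m)), h(h(r)).

12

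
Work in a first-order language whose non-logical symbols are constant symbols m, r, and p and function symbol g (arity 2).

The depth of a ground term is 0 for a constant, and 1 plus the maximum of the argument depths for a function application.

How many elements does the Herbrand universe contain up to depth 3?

If N_k denotes the number of depth-≤k ground terms, the 3 constants give N_0 = 3, and each function symbol of arity r contributes N_{k-1}^r new terms at level k: N_k = 3 + N_{k-1}^2.
N_0 = 3
N_1 = 3 + 3^2 = 12
N_2 = 3 + 12^2 = 147
N_3 = 3 + 147^2 = 21612

21612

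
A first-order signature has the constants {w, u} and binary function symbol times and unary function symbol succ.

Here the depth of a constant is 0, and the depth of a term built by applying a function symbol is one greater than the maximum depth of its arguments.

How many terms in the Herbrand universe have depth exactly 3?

5478

Let N_k = |{terms of depth ≤ k}|. Then N_0 = 2 and N_k = 2 + N_{k-1}^2 + N_{k-1} for k ≥ 1 (one summand per function symbol, arity giving the exponent).
N_0 = 2
N_1 = 2 + 2^2 + 2 = 8
N_2 = 2 + 8^2 + 8 = 74
N_3 = 2 + 74^2 + 74 = 5552
Terms of depth exactly 3: N_3 − N_2 = 5552 − 74 = 5478.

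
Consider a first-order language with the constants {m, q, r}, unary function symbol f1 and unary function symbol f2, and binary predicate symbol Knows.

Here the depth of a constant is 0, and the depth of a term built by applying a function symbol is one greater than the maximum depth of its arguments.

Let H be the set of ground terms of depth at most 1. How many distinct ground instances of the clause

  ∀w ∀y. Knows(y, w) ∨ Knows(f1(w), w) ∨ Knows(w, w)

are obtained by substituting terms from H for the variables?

Ground terms of depth ≤ 1:
  Let N_k = |{terms of depth ≤ k}|. Then N_0 = 3 and N_k = 3 + N_{k-1} + N_{k-1} for k ≥ 1 (one summand per function symbol, arity giving the exponent).
  N_0 = 3
  N_1 = 3 + 3 + 3 = 9
So there are 9 ground terms available for substitution.
The clause has 2 distinct variables (w, y), each appearing in the body. In the free term algebra distinct substitutions yield syntactically distinct ground instances.
Number of ground instances = 9^2 = 81.

81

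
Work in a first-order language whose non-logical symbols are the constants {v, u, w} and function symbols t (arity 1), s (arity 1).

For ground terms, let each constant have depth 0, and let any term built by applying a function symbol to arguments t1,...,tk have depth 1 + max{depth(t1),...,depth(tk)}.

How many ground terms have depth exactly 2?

If N_k denotes the number of depth-≤k ground terms, the 3 constants give N_0 = 3, and each function symbol of arity r contributes N_{k-1}^r new terms at level k: N_k = 3 + N_{k-1} + N_{k-1}.
N_0 = 3
N_1 = 3 + 3 + 3 = 9
N_2 = 3 + 9 + 9 = 21
Terms of depth exactly 2: N_2 − N_1 = 21 − 9 = 12.

12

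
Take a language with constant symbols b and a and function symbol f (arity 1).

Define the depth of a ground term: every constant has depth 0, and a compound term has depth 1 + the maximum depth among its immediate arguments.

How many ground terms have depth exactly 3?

If N_k denotes the number of depth-≤k ground terms, the 2 constants give N_0 = 2, and each function symbol of arity r contributes N_{k-1}^r new terms at level k: N_k = 2 + N_{k-1}.
N_0 = 2
N_1 = 2 + 2 = 4
N_2 = 2 + 4 = 6
N_3 = 2 + 6 = 8
Terms of depth exactly 3: N_3 − N_2 = 8 − 6 = 2.

2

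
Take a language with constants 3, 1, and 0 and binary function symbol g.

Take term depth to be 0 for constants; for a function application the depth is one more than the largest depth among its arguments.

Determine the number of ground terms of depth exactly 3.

Count level by level. With function symbols g/2, the terms of depth ≤ k are the 3 constants together with each function applied to depth-≤(k−1) tuples, so N_k = 3 + N_{k-1}^2.
N_0 = 3
N_1 = 3 + 3^2 = 12
N_2 = 3 + 12^2 = 147
N_3 = 3 + 147^2 = 21612
Terms of depth exactly 3: N_3 − N_2 = 21612 − 147 = 21465.

21465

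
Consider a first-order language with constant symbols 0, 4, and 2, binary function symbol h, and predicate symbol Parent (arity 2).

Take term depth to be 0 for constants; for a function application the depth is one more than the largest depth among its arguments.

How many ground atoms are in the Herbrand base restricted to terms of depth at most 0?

First count ground terms of depth ≤ 0.
Let N_k = |{terms of depth ≤ k}|. Then N_0 = 3 and N_k = 3 + N_{k-1}^2 for k ≥ 1 (one summand per function symbol, arity giving the exponent).
N_0 = 3
So |H| = 3.
A ground atom is a predicate applied to a tuple of terms from H, so the count is the sum over predicates of |H|^arity:
  Parent: 3^2 = 9
Total ground atoms: 9.

9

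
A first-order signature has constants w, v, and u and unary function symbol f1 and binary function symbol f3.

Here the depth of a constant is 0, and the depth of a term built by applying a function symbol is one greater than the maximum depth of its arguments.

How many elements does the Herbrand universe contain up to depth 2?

243

Count level by level. With function symbols f1/1, f3/2, the terms of depth ≤ k are the 3 constants together with each function applied to depth-≤(k−1) tuples, so N_k = 3 + N_{k-1} + N_{k-1}^2.
N_0 = 3
N_1 = 3 + 3 + 3^2 = 15
N_2 = 3 + 15 + 15^2 = 243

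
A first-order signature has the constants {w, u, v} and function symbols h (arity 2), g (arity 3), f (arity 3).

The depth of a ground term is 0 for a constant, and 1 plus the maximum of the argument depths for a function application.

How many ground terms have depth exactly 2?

579285

Count level by level. With function symbols h/2, g/3, f/3, the terms of depth ≤ k are the 3 constants together with each function applied to depth-≤(k−1) tuples, so N_k = 3 + N_{k-1}^2 + N_{k-1}^3 + N_{k-1}^3.
N_0 = 3
N_1 = 3 + 3^2 + 3^3 + 3^3 = 66
N_2 = 3 + 66^2 + 66^3 + 66^3 = 579351
Terms of depth exactly 2: N_2 − N_1 = 579351 − 66 = 579285.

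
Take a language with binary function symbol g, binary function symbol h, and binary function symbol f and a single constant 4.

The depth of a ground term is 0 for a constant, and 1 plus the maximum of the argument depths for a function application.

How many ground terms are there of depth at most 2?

49

Count level by level. With function symbols g/2, h/2, f/2, the terms of depth ≤ k are the 1 constant together with each function applied to depth-≤(k−1) tuples, so N_k = 1 + N_{k-1}^2 + N_{k-1}^2 + N_{k-1}^2.
N_0 = 1
N_1 = 1 + 1^2 + 1^2 + 1^2 = 4
N_2 = 1 + 4^2 + 4^2 + 4^2 = 49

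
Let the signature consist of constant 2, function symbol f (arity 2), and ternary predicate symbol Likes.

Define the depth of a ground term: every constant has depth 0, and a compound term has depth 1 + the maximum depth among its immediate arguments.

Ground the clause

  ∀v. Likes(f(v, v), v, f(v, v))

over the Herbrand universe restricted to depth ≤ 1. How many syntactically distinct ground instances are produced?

Ground terms of depth ≤ 1:
  If N_k denotes the number of depth-≤k ground terms, the 1 constant gives N_0 = 1, and each function symbol of arity r contributes N_{k-1}^r new terms at level k: N_k = 1 + N_{k-1}^2.
  N_0 = 1
  N_1 = 1 + 1^2 = 2
  Explicitly: 2, f(2, 2).
So there are 2 ground terms available for substitution.
The body mentions the single quantified variable v; since ground terms form a free algebra, no two substitutions collapse to the same formula.
Number of ground instances = 2.

2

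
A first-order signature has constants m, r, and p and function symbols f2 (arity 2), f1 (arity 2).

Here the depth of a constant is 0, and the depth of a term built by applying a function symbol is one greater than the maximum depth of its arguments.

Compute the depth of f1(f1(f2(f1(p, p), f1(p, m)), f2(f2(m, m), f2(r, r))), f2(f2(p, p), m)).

depth(f1(p, p)) = 1 + max(0, 0) = 1
depth(f1(p, m)) = 1 + max(0, 0) = 1
depth(f2(f1(p, p), f1(p, m))) = 1 + max(1, 1) = 2
depth(f2(m, m)) = 1 + max(0, 0) = 1
depth(f2(r, r)) = 1 + max(0, 0) = 1
depth(f2(f2(m, m), f2(r, r))) = 1 + max(1, 1) = 2
depth(f1(f2(f1(p, p), f1(p, m)), f2(f2(m, m), f2(r, r)))) = 1 + max(2, 2) = 3
depth(f2(p, p)) = 1 + max(0, 0) = 1
depth(f2(f2(p, p), m)) = 1 + max(1, 0) = 2
depth(f1(f1(f2(f1(p, p), f1(p, m)), f2(f2(m, m), f2(r, r))), f2(f2(p, p), m))) = 1 + max(3, 2) = 4

4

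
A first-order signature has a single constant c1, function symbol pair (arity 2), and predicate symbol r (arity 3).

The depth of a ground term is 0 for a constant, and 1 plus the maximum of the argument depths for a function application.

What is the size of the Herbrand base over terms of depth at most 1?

First count ground terms of depth ≤ 1.
Let N_k count ground terms of depth at most k. Each non-constant term of depth ≤ k is some function symbol applied to depth-≤(k−1) arguments, giving N_k = 1 + N_{k-1}^2.
N_0 = 1
N_1 = 1 + 1^2 = 2
Explicitly: c1, pair(c1, c1).
So |H| = 2.
For each predicate symbol, the number of ground atoms is |H| raised to its arity; summing:
  r: 2^3 = 8
Total ground atoms: 8.

8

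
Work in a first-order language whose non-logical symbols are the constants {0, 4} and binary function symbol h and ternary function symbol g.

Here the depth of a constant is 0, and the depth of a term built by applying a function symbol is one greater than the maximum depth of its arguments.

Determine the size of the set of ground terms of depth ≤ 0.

2

Count level by level. With function symbols h/2, g/3, the terms of depth ≤ k are the 2 constants together with each function applied to depth-≤(k−1) tuples, so N_k = 2 + N_{k-1}^2 + N_{k-1}^3.
N_0 = 2
Explicitly: 0, 4.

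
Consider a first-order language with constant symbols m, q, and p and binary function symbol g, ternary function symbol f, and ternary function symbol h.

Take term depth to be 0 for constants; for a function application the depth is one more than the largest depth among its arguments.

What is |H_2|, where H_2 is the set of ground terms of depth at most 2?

579351

Write N_k for the number of ground terms of depth ≤ k. A term of depth ≤ k is either a constant or a function symbol applied to arguments of depth ≤ k−1, so N_k = 3 + N_{k-1}^2 + N_{k-1}^3 + N_{k-1}^3.
N_0 = 3
N_1 = 3 + 3^2 + 3^3 + 3^3 = 66
N_2 = 3 + 66^2 + 66^3 + 66^3 = 579351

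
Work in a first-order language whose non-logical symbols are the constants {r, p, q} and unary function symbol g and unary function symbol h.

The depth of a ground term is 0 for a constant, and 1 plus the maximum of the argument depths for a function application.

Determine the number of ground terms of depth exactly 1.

6

Let N_k count ground terms of depth at most k. Each non-constant term of depth ≤ k is some function symbol applied to depth-≤(k−1) arguments, giving N_k = 3 + N_{k-1} + N_{k-1}.
N_0 = 3
N_1 = 3 + 3 + 3 = 9
Terms of depth exactly 1: N_1 − N_0 = 9 − 3 = 6.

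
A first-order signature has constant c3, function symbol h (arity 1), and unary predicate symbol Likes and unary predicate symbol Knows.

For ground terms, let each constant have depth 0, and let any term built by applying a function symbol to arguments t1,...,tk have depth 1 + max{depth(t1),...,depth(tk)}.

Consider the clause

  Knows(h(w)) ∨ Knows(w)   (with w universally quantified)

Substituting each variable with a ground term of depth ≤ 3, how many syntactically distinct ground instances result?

Ground terms of depth ≤ 3:
  Let N_k = |{terms of depth ≤ k}|. Then N_0 = 1 and N_k = 1 + N_{k-1} for k ≥ 1 (one summand per function symbol, arity giving the exponent).
  N_0 = 1
  N_1 = 1 + 1 = 2
  N_2 = 1 + 2 = 3
  N_3 = 1 + 3 = 4
So there are 4 ground terms available for substitution.
The clause has 1 distinct variable (w), which appears in the body. In the free term algebra distinct substitutions yield syntactically distinct ground instances.
Number of ground instances = 4.

4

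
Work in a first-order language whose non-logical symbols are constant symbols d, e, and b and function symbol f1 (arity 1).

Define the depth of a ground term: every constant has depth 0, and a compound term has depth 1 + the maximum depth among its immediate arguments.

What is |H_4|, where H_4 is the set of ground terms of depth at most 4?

15

Let N_k count ground terms of depth at most k. Each non-constant term of depth ≤ k is some function symbol applied to depth-≤(k−1) arguments, giving N_k = 3 + N_{k-1}.
N_0 = 3
N_1 = 3 + 3 = 6
N_2 = 3 + 6 = 9
N_3 = 3 + 9 = 12
N_4 = 3 + 12 = 15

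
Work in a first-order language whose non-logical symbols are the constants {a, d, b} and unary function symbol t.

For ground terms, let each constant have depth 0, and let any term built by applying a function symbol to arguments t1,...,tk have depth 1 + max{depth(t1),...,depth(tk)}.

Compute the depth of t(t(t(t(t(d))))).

depth(t(d)) = 1 + depth(d) = 1 + 0 = 1
depth(t(t(d))) = 1 + depth(t(d)) = 1 + 1 = 2
depth(t(t(t(d)))) = 1 + depth(t(t(d))) = 1 + 2 = 3
depth(t(t(t(t(d))))) = 1 + depth(t(t(t(d)))) = 1 + 3 = 4
depth(t(t(t(t(t(d)))))) = 1 + depth(t(t(t(t(d))))) = 1 + 4 = 5

5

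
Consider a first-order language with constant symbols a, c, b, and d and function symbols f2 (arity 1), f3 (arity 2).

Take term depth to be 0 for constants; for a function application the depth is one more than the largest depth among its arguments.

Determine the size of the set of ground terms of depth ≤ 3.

365424

Write N_k for the number of ground terms of depth ≤ k. A term of depth ≤ k is either a constant or a function symbol applied to arguments of depth ≤ k−1, so N_k = 4 + N_{k-1} + N_{k-1}^2.
N_0 = 4
N_1 = 4 + 4 + 4^2 = 24
N_2 = 4 + 24 + 24^2 = 604
N_3 = 4 + 604 + 604^2 = 365424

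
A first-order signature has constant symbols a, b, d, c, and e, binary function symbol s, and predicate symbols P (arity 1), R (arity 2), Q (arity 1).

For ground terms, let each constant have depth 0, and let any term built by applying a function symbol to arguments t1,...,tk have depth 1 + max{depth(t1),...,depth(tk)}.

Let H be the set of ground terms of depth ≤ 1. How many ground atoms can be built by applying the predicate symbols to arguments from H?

First count ground terms of depth ≤ 1.
Count level by level. With function symbols s/2, the terms of depth ≤ k are the 5 constants together with each function applied to depth-≤(k−1) tuples, so N_k = 5 + N_{k-1}^2.
N_0 = 5
N_1 = 5 + 5^2 = 30
So |H| = 30.
For each predicate symbol, the number of ground atoms is |H| raised to its arity; summing:
  P: 30;  R: 30^2 = 900;  Q: 30
Total ground atoms: 30 + 900 + 30 = 960.

960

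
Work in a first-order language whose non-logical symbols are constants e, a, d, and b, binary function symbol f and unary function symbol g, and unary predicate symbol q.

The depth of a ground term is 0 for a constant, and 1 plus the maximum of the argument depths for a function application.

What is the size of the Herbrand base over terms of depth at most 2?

604

First count ground terms of depth ≤ 2.
Let N_k count ground terms of depth at most k. Each non-constant term of depth ≤ k is some function symbol applied to depth-≤(k−1) arguments, giving N_k = 4 + N_{k-1}^2 + N_{k-1}.
N_0 = 4
N_1 = 4 + 4^2 + 4 = 24
N_2 = 4 + 24^2 + 24 = 604
So |H| = 604.
A ground atom is a predicate applied to a tuple of terms from H, so the count is the sum over predicates of |H|^arity:
  q: 604
Total ground atoms: 604.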